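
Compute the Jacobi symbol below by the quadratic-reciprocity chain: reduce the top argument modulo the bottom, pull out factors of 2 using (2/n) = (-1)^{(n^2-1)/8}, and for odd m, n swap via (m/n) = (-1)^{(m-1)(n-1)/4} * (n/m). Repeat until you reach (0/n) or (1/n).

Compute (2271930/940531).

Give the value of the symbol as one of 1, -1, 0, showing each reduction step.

(2271930/940531): 2271930 mod 940531 = 390868, so (2271930/940531) = (390868/940531)
factor out 2^2: 390868 = 2^2·97717; with 940531 mod 8 = 3, (2/940531) = -1; sign now +1; continue with (97717/940531)
flip (97717/940531) -> (940531/97717): both odd, 97717 mod 4 = 1, 940531 mod 4 = 3, so the flip contributes +1; sign now +1
(940531/97717): 940531 mod 97717 = 61078, so (940531/97717) = (61078/97717)
factor out 2^1: 61078 = 2^1·30539; with 97717 mod 8 = 5, (2/97717) = -1; sign now -1; continue with (30539/97717)
flip (30539/97717) -> (97717/30539): both odd, 30539 mod 4 = 3, 97717 mod 4 = 1, so the flip contributes +1; sign now -1
(97717/30539): 97717 mod 30539 = 6100, so (97717/30539) = (6100/30539)
factor out 2^2: 6100 = 2^2·1525; with 30539 mod 8 = 3, (2/30539) = -1; sign now -1; continue with (1525/30539)
flip (1525/30539) -> (30539/1525): both odd, 1525 mod 4 = 1, 30539 mod 4 = 3, so the flip contributes +1; sign now -1
(30539/1525): 30539 mod 1525 = 39, so (30539/1525) = (39/1525)
flip (39/1525) -> (1525/39): both odd, 39 mod 4 = 3, 1525 mod 4 = 1, so the flip contributes +1; sign now -1
(1525/39): 1525 mod 39 = 4, so (1525/39) = (4/39)
factor out 2^2: 4 = 2^2·1; with 39 mod 8 = 7, (2/39) = +1; sign now -1; continue with (1/39)
reached (1/39) = 1, so the symbol is -1

-1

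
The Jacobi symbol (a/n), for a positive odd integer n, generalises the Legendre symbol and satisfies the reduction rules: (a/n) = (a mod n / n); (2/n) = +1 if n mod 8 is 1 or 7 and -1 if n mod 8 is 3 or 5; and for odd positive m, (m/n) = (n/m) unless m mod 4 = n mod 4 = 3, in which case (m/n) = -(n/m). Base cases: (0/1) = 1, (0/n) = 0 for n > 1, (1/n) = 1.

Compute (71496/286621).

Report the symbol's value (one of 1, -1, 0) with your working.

1

71496 = 2^3·8937; (2/286621) = -1 since 286621 mod 8 = 5, so (71496/286621) = (-1)^3·(8937/286621); sign now -1
reciprocity: (8937/286621) = +1·(286621/8937) since 8937 mod 4 = 1, 286621 mod 4 = 1; sign now -1
(286621/8937) = (637/8937)   [reduce mod 8937]
reciprocity: (637/8937) = +1·(8937/637) since 637 mod 4 = 1, 8937 mod 4 = 1; sign now -1
(8937/637) = (19/637)   [reduce mod 637]
reciprocity: (19/637) = +1·(637/19) since 19 mod 4 = 3, 637 mod 4 = 1; sign now -1
(637/19) = (10/19)   [reduce mod 19]
10 = 2^1·5; (2/19) = -1 since 19 mod 8 = 3, so (10/19) = (-1)^1·(5/19); sign now +1
reciprocity: (5/19) = +1·(19/5) since 5 mod 4 = 1, 19 mod 4 = 3; sign now +1
(19/5) = (4/5)   [reduce mod 5]
4 = 2^2·1; (2/5) = -1 since 5 mod 8 = 5, so (4/5) = (-1)^2·(1/5); sign now +1
(1/5) = 1; final value = sign = +1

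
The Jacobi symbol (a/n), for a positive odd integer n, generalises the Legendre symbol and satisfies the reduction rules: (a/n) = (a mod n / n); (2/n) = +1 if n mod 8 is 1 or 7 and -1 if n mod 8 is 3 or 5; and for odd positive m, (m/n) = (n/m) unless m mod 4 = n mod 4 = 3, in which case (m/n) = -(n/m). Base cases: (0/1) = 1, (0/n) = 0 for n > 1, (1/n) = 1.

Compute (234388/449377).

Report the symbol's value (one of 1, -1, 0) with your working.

1

factor out 2^2: 234388 = 2^2·58597; with 449377 mod 8 = 1, (2/449377) = +1; sign now +1; continue with (58597/449377)
flip (58597/449377) -> (449377/58597): both odd, 58597 mod 4 = 1, 449377 mod 4 = 1, so the flip contributes +1; sign now +1
(449377/58597): 449377 mod 58597 = 39198, so (449377/58597) = (39198/58597)
factor out 2^1: 39198 = 2^1·19599; with 58597 mod 8 = 5, (2/58597) = -1; sign now -1; continue with (19599/58597)
flip (19599/58597) -> (58597/19599): both odd, 19599 mod 4 = 3, 58597 mod 4 = 1, so the flip contributes +1; sign now -1
(58597/19599): 58597 mod 19599 = 19399, so (58597/19599) = (19399/19599)
flip (19399/19599) -> (19599/19399): both odd, 19399 mod 4 = 3, 19599 mod 4 = 3, so the flip contributes -1; sign now +1
(19599/19399): 19599 mod 19399 = 200, so (19599/19399) = (200/19399)
factor out 2^3: 200 = 2^3·25; with 19399 mod 8 = 7, (2/19399) = +1; sign now +1; continue with (25/19399)
flip (25/19399) -> (19399/25): both odd, 25 mod 4 = 1, 19399 mod 4 = 3, so the flip contributes +1; sign now +1
(19399/25): 19399 mod 25 = 24, so (19399/25) = (24/25)
factor out 2^3: 24 = 2^3·3; with 25 mod 8 = 1, (2/25) = +1; sign now +1; continue with (3/25)
flip (3/25) -> (25/3): both odd, 3 mod 4 = 3, 25 mod 4 = 1, so the flip contributes +1; sign now +1
(25/3): 25 mod 3 = 1, so (25/3) = (1/3)
reached (1/3) = 1, so the symbol is +1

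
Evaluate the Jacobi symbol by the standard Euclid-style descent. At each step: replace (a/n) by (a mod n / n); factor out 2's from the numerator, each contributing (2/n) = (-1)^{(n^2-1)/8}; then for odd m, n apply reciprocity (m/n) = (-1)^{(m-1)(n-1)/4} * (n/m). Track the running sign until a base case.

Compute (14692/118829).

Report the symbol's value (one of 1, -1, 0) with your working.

factor out 2^2: 14692 = 2^2·3673; with 118829 mod 8 = 5, (2/118829) = -1; sign now +1; continue with (3673/118829)
flip (3673/118829) -> (118829/3673): both odd, 3673 mod 4 = 1, 118829 mod 4 = 1, so the flip contributes +1; sign now +1
(118829/3673): 118829 mod 3673 = 1293, so (118829/3673) = (1293/3673)
flip (1293/3673) -> (3673/1293): both odd, 1293 mod 4 = 1, 3673 mod 4 = 1, so the flip contributes +1; sign now +1
(3673/1293): 3673 mod 1293 = 1087, so (3673/1293) = (1087/1293)
flip (1087/1293) -> (1293/1087): both odd, 1087 mod 4 = 3, 1293 mod 4 = 1, so the flip contributes +1; sign now +1
(1293/1087): 1293 mod 1087 = 206, so (1293/1087) = (206/1087)
factor out 2^1: 206 = 2^1·103; with 1087 mod 8 = 7, (2/1087) = +1; sign now +1; continue with (103/1087)
flip (103/1087) -> (1087/103): both odd, 103 mod 4 = 3, 1087 mod 4 = 3, so the flip contributes -1; sign now -1
(1087/103): 1087 mod 103 = 57, so (1087/103) = (57/103)
flip (57/103) -> (103/57): both odd, 57 mod 4 = 1, 103 mod 4 = 3, so the flip contributes +1; sign now -1
(103/57): 103 mod 57 = 46, so (103/57) = (46/57)
factor out 2^1: 46 = 2^1·23; with 57 mod 8 = 1, (2/57) = +1; sign now -1; continue with (23/57)
flip (23/57) -> (57/23): both odd, 23 mod 4 = 3, 57 mod 4 = 1, so the flip contributes +1; sign now -1
(57/23): 57 mod 23 = 11, so (57/23) = (11/23)
flip (11/23) -> (23/11): both odd, 11 mod 4 = 3, 23 mod 4 = 3, so the flip contributes -1; sign now +1
(23/11): 23 mod 11 = 1, so (23/11) = (1/11)
reached (1/11) = 1, so the symbol is +1

1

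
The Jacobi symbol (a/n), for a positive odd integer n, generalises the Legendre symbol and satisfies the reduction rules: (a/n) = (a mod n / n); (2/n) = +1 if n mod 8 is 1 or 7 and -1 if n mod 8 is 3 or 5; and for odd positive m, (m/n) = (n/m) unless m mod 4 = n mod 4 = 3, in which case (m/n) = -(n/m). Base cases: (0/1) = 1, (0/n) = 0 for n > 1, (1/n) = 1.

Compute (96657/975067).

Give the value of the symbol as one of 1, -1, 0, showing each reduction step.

reciprocity: (96657/975067) = +1·(975067/96657) since 96657 mod 4 = 1, 975067 mod 4 = 3; sign now +1
(975067/96657) = (8497/96657)   [reduce mod 96657]
reciprocity: (8497/96657) = +1·(96657/8497) since 8497 mod 4 = 1, 96657 mod 4 = 1; sign now +1
(96657/8497) = (3190/8497)   [reduce mod 8497]
3190 = 2^1·1595; (2/8497) = +1 since 8497 mod 8 = 1, so (3190/8497) = (+1)^1·(1595/8497); sign now +1
reciprocity: (1595/8497) = +1·(8497/1595) since 1595 mod 4 = 3, 8497 mod 4 = 1; sign now +1
(8497/1595) = (522/1595)   [reduce mod 1595]
522 = 2^1·261; (2/1595) = -1 since 1595 mod 8 = 3, so (522/1595) = (-1)^1·(261/1595); sign now -1
reciprocity: (261/1595) = +1·(1595/261) since 261 mod 4 = 1, 1595 mod 4 = 3; sign now -1
(1595/261) = (29/261)   [reduce mod 261]
reciprocity: (29/261) = +1·(261/29) since 29 mod 4 = 1, 261 mod 4 = 1; sign now -1
(261/29) = (0/29)   [reduce mod 29]
(0/29) = 0   [gcd(a, n) > 1]; final value = 0

0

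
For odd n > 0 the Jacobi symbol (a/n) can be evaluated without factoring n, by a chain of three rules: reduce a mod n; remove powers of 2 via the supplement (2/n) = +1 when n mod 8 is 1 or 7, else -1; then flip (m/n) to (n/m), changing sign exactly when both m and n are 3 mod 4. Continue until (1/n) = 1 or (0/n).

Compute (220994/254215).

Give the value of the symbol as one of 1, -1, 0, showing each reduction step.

-1

factor out 2^1: 220994 = 2^1·110497; with 254215 mod 8 = 7, (2/254215) = +1; sign now +1; continue with (110497/254215)
flip (110497/254215) -> (254215/110497): both odd, 110497 mod 4 = 1, 254215 mod 4 = 3, so the flip contributes +1; sign now +1
(254215/110497): 254215 mod 110497 = 33221, so (254215/110497) = (33221/110497)
flip (33221/110497) -> (110497/33221): both odd, 33221 mod 4 = 1, 110497 mod 4 = 1, so the flip contributes +1; sign now +1
(110497/33221): 110497 mod 33221 = 10834, so (110497/33221) = (10834/33221)
factor out 2^1: 10834 = 2^1·5417; with 33221 mod 8 = 5, (2/33221) = -1; sign now -1; continue with (5417/33221)
flip (5417/33221) -> (33221/5417): both odd, 5417 mod 4 = 1, 33221 mod 4 = 1, so the flip contributes +1; sign now -1
(33221/5417): 33221 mod 5417 = 719, so (33221/5417) = (719/5417)
flip (719/5417) -> (5417/719): both odd, 719 mod 4 = 3, 5417 mod 4 = 1, so the flip contributes +1; sign now -1
(5417/719): 5417 mod 719 = 384, so (5417/719) = (384/719)
factor out 2^7: 384 = 2^7·3; with 719 mod 8 = 7, (2/719) = +1; sign now -1; continue with (3/719)
flip (3/719) -> (719/3): both odd, 3 mod 4 = 3, 719 mod 4 = 3, so the flip contributes -1; sign now +1
(719/3): 719 mod 3 = 2, so (719/3) = (2/3)
factor out 2^1: 2 = 2^1·1; with 3 mod 8 = 3, (2/3) = -1; sign now -1; continue with (1/3)
reached (1/3) = 1, so the symbol is -1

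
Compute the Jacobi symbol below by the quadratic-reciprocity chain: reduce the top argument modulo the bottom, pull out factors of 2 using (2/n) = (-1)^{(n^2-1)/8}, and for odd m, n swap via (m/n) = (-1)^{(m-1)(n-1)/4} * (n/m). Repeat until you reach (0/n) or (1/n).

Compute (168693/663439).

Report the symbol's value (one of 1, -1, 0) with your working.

flip (168693/663439) -> (663439/168693): both odd, 168693 mod 4 = 1, 663439 mod 4 = 3, so the flip contributes +1; sign now +1
(663439/168693): 663439 mod 168693 = 157360, so (663439/168693) = (157360/168693)
factor out 2^4: 157360 = 2^4·9835; with 168693 mod 8 = 5, (2/168693) = -1; sign now +1; continue with (9835/168693)
flip (9835/168693) -> (168693/9835): both odd, 9835 mod 4 = 3, 168693 mod 4 = 1, so the flip contributes +1; sign now +1
(168693/9835): 168693 mod 9835 = 1498, so (168693/9835) = (1498/9835)
factor out 2^1: 1498 = 2^1·749; with 9835 mod 8 = 3, (2/9835) = -1; sign now -1; continue with (749/9835)
flip (749/9835) -> (9835/749): both odd, 749 mod 4 = 1, 9835 mod 4 = 3, so the flip contributes +1; sign now -1
(9835/749): 9835 mod 749 = 98, so (9835/749) = (98/749)
factor out 2^1: 98 = 2^1·49; with 749 mod 8 = 5, (2/749) = -1; sign now +1; continue with (49/749)
flip (49/749) -> (749/49): both odd, 49 mod 4 = 1, 749 mod 4 = 1, so the flip contributes +1; sign now +1
(749/49): 749 mod 49 = 14, so (749/49) = (14/49)
factor out 2^1: 14 = 2^1·7; with 49 mod 8 = 1, (2/49) = +1; sign now +1; continue with (7/49)
flip (7/49) -> (49/7): both odd, 7 mod 4 = 3, 49 mod 4 = 1, so the flip contributes +1; sign now +1
(49/7): 49 mod 7 = 0, so (49/7) = (0/7)
reached (0/7); gcd(a, n) > 1, so (0/7) = 0 and the symbol is 0

0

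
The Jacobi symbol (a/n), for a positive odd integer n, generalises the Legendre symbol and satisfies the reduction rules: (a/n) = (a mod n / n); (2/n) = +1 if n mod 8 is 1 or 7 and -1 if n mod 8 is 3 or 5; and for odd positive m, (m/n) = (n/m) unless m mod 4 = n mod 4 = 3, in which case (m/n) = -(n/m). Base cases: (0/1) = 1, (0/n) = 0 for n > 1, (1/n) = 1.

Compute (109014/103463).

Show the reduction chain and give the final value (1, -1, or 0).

-1

(109014/103463): 109014 mod 103463 = 5551, so (109014/103463) = (5551/103463)
flip (5551/103463) -> (103463/5551): both odd, 5551 mod 4 = 3, 103463 mod 4 = 3, so the flip contributes -1; sign now -1
(103463/5551): 103463 mod 5551 = 3545, so (103463/5551) = (3545/5551)
flip (3545/5551) -> (5551/3545): both odd, 3545 mod 4 = 1, 5551 mod 4 = 3, so the flip contributes +1; sign now -1
(5551/3545): 5551 mod 3545 = 2006, so (5551/3545) = (2006/3545)
factor out 2^1: 2006 = 2^1·1003; with 3545 mod 8 = 1, (2/3545) = +1; sign now -1; continue with (1003/3545)
flip (1003/3545) -> (3545/1003): both odd, 1003 mod 4 = 3, 3545 mod 4 = 1, so the flip contributes +1; sign now -1
(3545/1003): 3545 mod 1003 = 536, so (3545/1003) = (536/1003)
factor out 2^3: 536 = 2^3·67; with 1003 mod 8 = 3, (2/1003) = -1; sign now +1; continue with (67/1003)
flip (67/1003) -> (1003/67): both odd, 67 mod 4 = 3, 1003 mod 4 = 3, so the flip contributes -1; sign now -1
(1003/67): 1003 mod 67 = 65, so (1003/67) = (65/67)
flip (65/67) -> (67/65): both odd, 65 mod 4 = 1, 67 mod 4 = 3, so the flip contributes +1; sign now -1
(67/65): 67 mod 65 = 2, so (67/65) = (2/65)
factor out 2^1: 2 = 2^1·1; with 65 mod 8 = 1, (2/65) = +1; sign now -1; continue with (1/65)
reached (1/65) = 1, so the symbol is -1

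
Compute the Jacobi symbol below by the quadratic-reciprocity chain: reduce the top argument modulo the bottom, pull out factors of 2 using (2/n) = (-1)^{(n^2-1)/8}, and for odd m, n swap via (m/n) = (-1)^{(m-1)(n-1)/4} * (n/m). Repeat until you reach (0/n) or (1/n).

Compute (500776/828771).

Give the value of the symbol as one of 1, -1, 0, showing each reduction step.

500776 = 2^3·62597; (2/828771) = -1 since 828771 mod 8 = 3, so (500776/828771) = (-1)^3·(62597/828771); sign now -1
reciprocity: (62597/828771) = +1·(828771/62597) since 62597 mod 4 = 1, 828771 mod 4 = 3; sign now -1
(828771/62597) = (15010/62597)   [reduce mod 62597]
15010 = 2^1·7505; (2/62597) = -1 since 62597 mod 8 = 5, so (15010/62597) = (-1)^1·(7505/62597); sign now +1
reciprocity: (7505/62597) = +1·(62597/7505) since 7505 mod 4 = 1, 62597 mod 4 = 1; sign now +1
(62597/7505) = (2557/7505)   [reduce mod 7505]
reciprocity: (2557/7505) = +1·(7505/2557) since 2557 mod 4 = 1, 7505 mod 4 = 1; sign now +1
(7505/2557) = (2391/2557)   [reduce mod 2557]
reciprocity: (2391/2557) = +1·(2557/2391) since 2391 mod 4 = 3, 2557 mod 4 = 1; sign now +1
(2557/2391) = (166/2391)   [reduce mod 2391]
166 = 2^1·83; (2/2391) = +1 since 2391 mod 8 = 7, so (166/2391) = (+1)^1·(83/2391); sign now +1
reciprocity: (83/2391) = -1·(2391/83) since 83 mod 4 = 3, 2391 mod 4 = 3; sign now -1
(2391/83) = (67/83)   [reduce mod 83]
reciprocity: (67/83) = -1·(83/67) since 67 mod 4 = 3, 83 mod 4 = 3; sign now +1
(83/67) = (16/67)   [reduce mod 67]
16 = 2^4·1; (2/67) = -1 since 67 mod 8 = 3, so (16/67) = (-1)^4·(1/67); sign now +1
(1/67) = 1; final value = sign = +1

1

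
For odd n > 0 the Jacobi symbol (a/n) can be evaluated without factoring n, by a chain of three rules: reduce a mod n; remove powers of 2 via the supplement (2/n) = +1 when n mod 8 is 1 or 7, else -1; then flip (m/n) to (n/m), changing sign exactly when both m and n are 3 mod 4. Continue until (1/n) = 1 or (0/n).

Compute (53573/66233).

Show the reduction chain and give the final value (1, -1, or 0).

flip (53573/66233) -> (66233/53573): both odd, 53573 mod 4 = 1, 66233 mod 4 = 1, so the flip contributes +1; sign now +1
(66233/53573): 66233 mod 53573 = 12660, so (66233/53573) = (12660/53573)
factor out 2^2: 12660 = 2^2·3165; with 53573 mod 8 = 5, (2/53573) = -1; sign now +1; continue with (3165/53573)
flip (3165/53573) -> (53573/3165): both odd, 3165 mod 4 = 1, 53573 mod 4 = 1, so the flip contributes +1; sign now +1
(53573/3165): 53573 mod 3165 = 2933, so (53573/3165) = (2933/3165)
flip (2933/3165) -> (3165/2933): both odd, 2933 mod 4 = 1, 3165 mod 4 = 1, so the flip contributes +1; sign now +1
(3165/2933): 3165 mod 2933 = 232, so (3165/2933) = (232/2933)
factor out 2^3: 232 = 2^3·29; with 2933 mod 8 = 5, (2/2933) = -1; sign now -1; continue with (29/2933)
flip (29/2933) -> (2933/29): both odd, 29 mod 4 = 1, 2933 mod 4 = 1, so the flip contributes +1; sign now -1
(2933/29): 2933 mod 29 = 4, so (2933/29) = (4/29)
factor out 2^2: 4 = 2^2·1; with 29 mod 8 = 5, (2/29) = -1; sign now -1; continue with (1/29)
reached (1/29) = 1, so the symbol is -1

-1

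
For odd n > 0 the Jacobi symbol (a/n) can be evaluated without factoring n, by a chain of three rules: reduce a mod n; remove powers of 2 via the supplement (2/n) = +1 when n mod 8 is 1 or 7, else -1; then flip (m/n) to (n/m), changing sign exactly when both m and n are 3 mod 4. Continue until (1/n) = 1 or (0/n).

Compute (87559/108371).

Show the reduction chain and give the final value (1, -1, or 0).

1

flip (87559/108371) -> (108371/87559): both odd, 87559 mod 4 = 3, 108371 mod 4 = 3, so the flip contributes -1; sign now -1
(108371/87559): 108371 mod 87559 = 20812, so (108371/87559) = (20812/87559)
factor out 2^2: 20812 = 2^2·5203; with 87559 mod 8 = 7, (2/87559) = +1; sign now -1; continue with (5203/87559)
flip (5203/87559) -> (87559/5203): both odd, 5203 mod 4 = 3, 87559 mod 4 = 3, so the flip contributes -1; sign now +1
(87559/5203): 87559 mod 5203 = 4311, so (87559/5203) = (4311/5203)
flip (4311/5203) -> (5203/4311): both odd, 4311 mod 4 = 3, 5203 mod 4 = 3, so the flip contributes -1; sign now -1
(5203/4311): 5203 mod 4311 = 892, so (5203/4311) = (892/4311)
factor out 2^2: 892 = 2^2·223; with 4311 mod 8 = 7, (2/4311) = +1; sign now -1; continue with (223/4311)
flip (223/4311) -> (4311/223): both odd, 223 mod 4 = 3, 4311 mod 4 = 3, so the flip contributes -1; sign now +1
(4311/223): 4311 mod 223 = 74, so (4311/223) = (74/223)
factor out 2^1: 74 = 2^1·37; with 223 mod 8 = 7, (2/223) = +1; sign now +1; continue with (37/223)
flip (37/223) -> (223/37): both odd, 37 mod 4 = 1, 223 mod 4 = 3, so the flip contributes +1; sign now +1
(223/37): 223 mod 37 = 1, so (223/37) = (1/37)
reached (1/37) = 1, so the symbol is +1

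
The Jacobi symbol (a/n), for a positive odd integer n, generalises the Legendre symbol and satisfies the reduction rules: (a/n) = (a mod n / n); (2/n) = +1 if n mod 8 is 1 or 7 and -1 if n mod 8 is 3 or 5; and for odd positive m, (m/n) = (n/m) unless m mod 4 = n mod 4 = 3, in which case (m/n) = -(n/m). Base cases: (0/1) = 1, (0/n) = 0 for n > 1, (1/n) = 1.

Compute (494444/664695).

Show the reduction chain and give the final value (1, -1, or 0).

494444 = 2^2·123611; (2/664695) = +1 since 664695 mod 8 = 7, so (494444/664695) = (+1)^2·(123611/664695); sign now +1
reciprocity: (123611/664695) = -1·(664695/123611) since 123611 mod 4 = 3, 664695 mod 4 = 3; sign now -1
(664695/123611) = (46640/123611)   [reduce mod 123611]
46640 = 2^4·2915; (2/123611) = -1 since 123611 mod 8 = 3, so (46640/123611) = (-1)^4·(2915/123611); sign now -1
reciprocity: (2915/123611) = -1·(123611/2915) since 2915 mod 4 = 3, 123611 mod 4 = 3; sign now +1
(123611/2915) = (1181/2915)   [reduce mod 2915]
reciprocity: (1181/2915) = +1·(2915/1181) since 1181 mod 4 = 1, 2915 mod 4 = 3; sign now +1
(2915/1181) = (553/1181)   [reduce mod 1181]
reciprocity: (553/1181) = +1·(1181/553) since 553 mod 4 = 1, 1181 mod 4 = 1; sign now +1
(1181/553) = (75/553)   [reduce mod 553]
reciprocity: (75/553) = +1·(553/75) since 75 mod 4 = 3, 553 mod 4 = 1; sign now +1
(553/75) = (28/75)   [reduce mod 75]
28 = 2^2·7; (2/75) = -1 since 75 mod 8 = 3, so (28/75) = (-1)^2·(7/75); sign now +1
reciprocity: (7/75) = -1·(75/7) since 7 mod 4 = 3, 75 mod 4 = 3; sign now -1
(75/7) = (5/7)   [reduce mod 7]
reciprocity: (5/7) = +1·(7/5) since 5 mod 4 = 1, 7 mod 4 = 3; sign now -1
(7/5) = (2/5)   [reduce mod 5]
2 = 2^1·1; (2/5) = -1 since 5 mod 8 = 5, so (2/5) = (-1)^1·(1/5); sign now +1
(1/5) = 1; final value = sign = +1

1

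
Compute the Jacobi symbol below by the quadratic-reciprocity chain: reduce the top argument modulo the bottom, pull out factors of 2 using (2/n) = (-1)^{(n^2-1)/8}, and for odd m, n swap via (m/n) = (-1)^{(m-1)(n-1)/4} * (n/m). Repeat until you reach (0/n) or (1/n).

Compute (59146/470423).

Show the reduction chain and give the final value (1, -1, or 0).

-1

factor out 2^1: 59146 = 2^1·29573; with 470423 mod 8 = 7, (2/470423) = +1; sign now +1; continue with (29573/470423)
flip (29573/470423) -> (470423/29573): both odd, 29573 mod 4 = 1, 470423 mod 4 = 3, so the flip contributes +1; sign now +1
(470423/29573): 470423 mod 29573 = 26828, so (470423/29573) = (26828/29573)
factor out 2^2: 26828 = 2^2·6707; with 29573 mod 8 = 5, (2/29573) = -1; sign now +1; continue with (6707/29573)
flip (6707/29573) -> (29573/6707): both odd, 6707 mod 4 = 3, 29573 mod 4 = 1, so the flip contributes +1; sign now +1
(29573/6707): 29573 mod 6707 = 2745, so (29573/6707) = (2745/6707)
flip (2745/6707) -> (6707/2745): both odd, 2745 mod 4 = 1, 6707 mod 4 = 3, so the flip contributes +1; sign now +1
(6707/2745): 6707 mod 2745 = 1217, so (6707/2745) = (1217/2745)
flip (1217/2745) -> (2745/1217): both odd, 1217 mod 4 = 1, 2745 mod 4 = 1, so the flip contributes +1; sign now +1
(2745/1217): 2745 mod 1217 = 311, so (2745/1217) = (311/1217)
flip (311/1217) -> (1217/311): both odd, 311 mod 4 = 3, 1217 mod 4 = 1, so the flip contributes +1; sign now +1
(1217/311): 1217 mod 311 = 284, so (1217/311) = (284/311)
factor out 2^2: 284 = 2^2·71; with 311 mod 8 = 7, (2/311) = +1; sign now +1; continue with (71/311)
flip (71/311) -> (311/71): both odd, 71 mod 4 = 3, 311 mod 4 = 3, so the flip contributes -1; sign now -1
(311/71): 311 mod 71 = 27, so (311/71) = (27/71)
flip (27/71) -> (71/27): both odd, 27 mod 4 = 3, 71 mod 4 = 3, so the flip contributes -1; sign now +1
(71/27): 71 mod 27 = 17, so (71/27) = (17/27)
flip (17/27) -> (27/17): both odd, 17 mod 4 = 1, 27 mod 4 = 3, so the flip contributes +1; sign now +1
(27/17): 27 mod 17 = 10, so (27/17) = (10/17)
factor out 2^1: 10 = 2^1·5; with 17 mod 8 = 1, (2/17) = +1; sign now +1; continue with (5/17)
flip (5/17) -> (17/5): both odd, 5 mod 4 = 1, 17 mod 4 = 1, so the flip contributes +1; sign now +1
(17/5): 17 mod 5 = 2, so (17/5) = (2/5)
factor out 2^1: 2 = 2^1·1; with 5 mod 8 = 5, (2/5) = -1; sign now -1; continue with (1/5)
reached (1/5) = 1, so the symbol is -1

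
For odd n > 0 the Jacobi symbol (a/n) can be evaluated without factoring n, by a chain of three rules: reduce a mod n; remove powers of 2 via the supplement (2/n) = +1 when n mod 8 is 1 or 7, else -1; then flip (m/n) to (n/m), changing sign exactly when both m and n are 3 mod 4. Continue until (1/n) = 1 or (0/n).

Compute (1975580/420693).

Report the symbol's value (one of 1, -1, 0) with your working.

-1

(1975580/420693): 1975580 mod 420693 = 292808, so (1975580/420693) = (292808/420693)
factor out 2^3: 292808 = 2^3·36601; with 420693 mod 8 = 5, (2/420693) = -1; sign now -1; continue with (36601/420693)
flip (36601/420693) -> (420693/36601): both odd, 36601 mod 4 = 1, 420693 mod 4 = 1, so the flip contributes +1; sign now -1
(420693/36601): 420693 mod 36601 = 18082, so (420693/36601) = (18082/36601)
factor out 2^1: 18082 = 2^1·9041; with 36601 mod 8 = 1, (2/36601) = +1; sign now -1; continue with (9041/36601)
flip (9041/36601) -> (36601/9041): both odd, 9041 mod 4 = 1, 36601 mod 4 = 1, so the flip contributes +1; sign now -1
(36601/9041): 36601 mod 9041 = 437, so (36601/9041) = (437/9041)
flip (437/9041) -> (9041/437): both odd, 437 mod 4 = 1, 9041 mod 4 = 1, so the flip contributes +1; sign now -1
(9041/437): 9041 mod 437 = 301, so (9041/437) = (301/437)
flip (301/437) -> (437/301): both odd, 301 mod 4 = 1, 437 mod 4 = 1, so the flip contributes +1; sign now -1
(437/301): 437 mod 301 = 136, so (437/301) = (136/301)
factor out 2^3: 136 = 2^3·17; with 301 mod 8 = 5, (2/301) = -1; sign now +1; continue with (17/301)
flip (17/301) -> (301/17): both odd, 17 mod 4 = 1, 301 mod 4 = 1, so the flip contributes +1; sign now +1
(301/17): 301 mod 17 = 12, so (301/17) = (12/17)
factor out 2^2: 12 = 2^2·3; with 17 mod 8 = 1, (2/17) = +1; sign now +1; continue with (3/17)
flip (3/17) -> (17/3): both odd, 3 mod 4 = 3, 17 mod 4 = 1, so the flip contributes +1; sign now +1
(17/3): 17 mod 3 = 2, so (17/3) = (2/3)
factor out 2^1: 2 = 2^1·1; with 3 mod 8 = 3, (2/3) = -1; sign now -1; continue with (1/3)
reached (1/3) = 1, so the symbol is -1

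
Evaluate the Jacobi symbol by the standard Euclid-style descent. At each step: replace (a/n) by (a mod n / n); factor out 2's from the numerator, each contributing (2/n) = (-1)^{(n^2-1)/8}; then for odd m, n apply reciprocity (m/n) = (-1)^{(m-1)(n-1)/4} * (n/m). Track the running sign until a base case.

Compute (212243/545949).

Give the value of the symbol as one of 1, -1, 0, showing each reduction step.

1

reciprocity: (212243/545949) = +1·(545949/212243) since 212243 mod 4 = 3, 545949 mod 4 = 1; sign now +1
(545949/212243) = (121463/212243)   [reduce mod 212243]
reciprocity: (121463/212243) = -1·(212243/121463) since 121463 mod 4 = 3, 212243 mod 4 = 3; sign now -1
(212243/121463) = (90780/121463)   [reduce mod 121463]
90780 = 2^2·22695; (2/121463) = +1 since 121463 mod 8 = 7, so (90780/121463) = (+1)^2·(22695/121463); sign now -1
reciprocity: (22695/121463) = -1·(121463/22695) since 22695 mod 4 = 3, 121463 mod 4 = 3; sign now +1
(121463/22695) = (7988/22695)   [reduce mod 22695]
7988 = 2^2·1997; (2/22695) = +1 since 22695 mod 8 = 7, so (7988/22695) = (+1)^2·(1997/22695); sign now +1
reciprocity: (1997/22695) = +1·(22695/1997) since 1997 mod 4 = 1, 22695 mod 4 = 3; sign now +1
(22695/1997) = (728/1997)   [reduce mod 1997]
728 = 2^3·91; (2/1997) = -1 since 1997 mod 8 = 5, so (728/1997) = (-1)^3·(91/1997); sign now -1
reciprocity: (91/1997) = +1·(1997/91) since 91 mod 4 = 3, 1997 mod 4 = 1; sign now -1
(1997/91) = (86/91)   [reduce mod 91]
86 = 2^1·43; (2/91) = -1 since 91 mod 8 = 3, so (86/91) = (-1)^1·(43/91); sign now +1
reciprocity: (43/91) = -1·(91/43) since 43 mod 4 = 3, 91 mod 4 = 3; sign now -1
(91/43) = (5/43)   [reduce mod 43]
reciprocity: (5/43) = +1·(43/5) since 5 mod 4 = 1, 43 mod 4 = 3; sign now -1
(43/5) = (3/5)   [reduce mod 5]
reciprocity: (3/5) = +1·(5/3) since 3 mod 4 = 3, 5 mod 4 = 1; sign now -1
(5/3) = (2/3)   [reduce mod 3]
2 = 2^1·1; (2/3) = -1 since 3 mod 8 = 3, so (2/3) = (-1)^1·(1/3); sign now +1
(1/3) = 1; final value = sign = +1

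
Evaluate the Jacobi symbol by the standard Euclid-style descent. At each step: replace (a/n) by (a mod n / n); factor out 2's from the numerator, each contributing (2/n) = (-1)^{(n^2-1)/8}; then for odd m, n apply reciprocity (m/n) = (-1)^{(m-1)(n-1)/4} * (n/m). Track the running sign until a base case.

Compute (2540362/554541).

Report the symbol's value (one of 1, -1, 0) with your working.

-1

(2540362/554541) = (322198/554541)   [reduce mod 554541]
322198 = 2^1·161099; (2/554541) = -1 since 554541 mod 8 = 5, so (322198/554541) = (-1)^1·(161099/554541); sign now -1
reciprocity: (161099/554541) = +1·(554541/161099) since 161099 mod 4 = 3, 554541 mod 4 = 1; sign now -1
(554541/161099) = (71244/161099)   [reduce mod 161099]
71244 = 2^2·17811; (2/161099) = -1 since 161099 mod 8 = 3, so (71244/161099) = (-1)^2·(17811/161099); sign now -1
reciprocity: (17811/161099) = -1·(161099/17811) since 17811 mod 4 = 3, 161099 mod 4 = 3; sign now +1
(161099/17811) = (800/17811)   [reduce mod 17811]
800 = 2^5·25; (2/17811) = -1 since 17811 mod 8 = 3, so (800/17811) = (-1)^5·(25/17811); sign now -1
reciprocity: (25/17811) = +1·(17811/25) since 25 mod 4 = 1, 17811 mod 4 = 3; sign now -1
(17811/25) = (11/25)   [reduce mod 25]
reciprocity: (11/25) = +1·(25/11) since 11 mod 4 = 3, 25 mod 4 = 1; sign now -1
(25/11) = (3/11)   [reduce mod 11]
reciprocity: (3/11) = -1·(11/3) since 3 mod 4 = 3, 11 mod 4 = 3; sign now +1
(11/3) = (2/3)   [reduce mod 3]
2 = 2^1·1; (2/3) = -1 since 3 mod 8 = 3, so (2/3) = (-1)^1·(1/3); sign now -1
(1/3) = 1; final value = sign = -1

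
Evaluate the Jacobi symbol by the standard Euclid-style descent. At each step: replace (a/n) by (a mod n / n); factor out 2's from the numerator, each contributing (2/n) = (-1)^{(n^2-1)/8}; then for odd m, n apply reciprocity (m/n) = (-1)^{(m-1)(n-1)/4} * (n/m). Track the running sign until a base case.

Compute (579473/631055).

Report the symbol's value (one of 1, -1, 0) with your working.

-1

flip (579473/631055) -> (631055/579473): both odd, 579473 mod 4 = 1, 631055 mod 4 = 3, so the flip contributes +1; sign now +1
(631055/579473): 631055 mod 579473 = 51582, so (631055/579473) = (51582/579473)
factor out 2^1: 51582 = 2^1·25791; with 579473 mod 8 = 1, (2/579473) = +1; sign now +1; continue with (25791/579473)
flip (25791/579473) -> (579473/25791): both odd, 25791 mod 4 = 3, 579473 mod 4 = 1, so the flip contributes +1; sign now +1
(579473/25791): 579473 mod 25791 = 12071, so (579473/25791) = (12071/25791)
flip (12071/25791) -> (25791/12071): both odd, 12071 mod 4 = 3, 25791 mod 4 = 3, so the flip contributes -1; sign now -1
(25791/12071): 25791 mod 12071 = 1649, so (25791/12071) = (1649/12071)
flip (1649/12071) -> (12071/1649): both odd, 1649 mod 4 = 1, 12071 mod 4 = 3, so the flip contributes +1; sign now -1
(12071/1649): 12071 mod 1649 = 528, so (12071/1649) = (528/1649)
factor out 2^4: 528 = 2^4·33; with 1649 mod 8 = 1, (2/1649) = +1; sign now -1; continue with (33/1649)
flip (33/1649) -> (1649/33): both odd, 33 mod 4 = 1, 1649 mod 4 = 1, so the flip contributes +1; sign now -1
(1649/33): 1649 mod 33 = 32, so (1649/33) = (32/33)
factor out 2^5: 32 = 2^5·1; with 33 mod 8 = 1, (2/33) = +1; sign now -1; continue with (1/33)
reached (1/33) = 1, so the symbol is -1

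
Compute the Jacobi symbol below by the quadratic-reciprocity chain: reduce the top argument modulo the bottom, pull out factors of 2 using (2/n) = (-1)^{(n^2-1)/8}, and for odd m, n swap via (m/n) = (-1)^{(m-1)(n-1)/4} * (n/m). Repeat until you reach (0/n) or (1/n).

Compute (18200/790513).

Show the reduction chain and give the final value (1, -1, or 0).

-1

18200 = 2^3·2275; (2/790513) = +1 since 790513 mod 8 = 1, so (18200/790513) = (+1)^3·(2275/790513); sign now +1
reciprocity: (2275/790513) = +1·(790513/2275) since 2275 mod 4 = 3, 790513 mod 4 = 1; sign now +1
(790513/2275) = (1088/2275)   [reduce mod 2275]
1088 = 2^6·17; (2/2275) = -1 since 2275 mod 8 = 3, so (1088/2275) = (-1)^6·(17/2275); sign now +1
reciprocity: (17/2275) = +1·(2275/17) since 17 mod 4 = 1, 2275 mod 4 = 3; sign now +1
(2275/17) = (14/17)   [reduce mod 17]
14 = 2^1·7; (2/17) = +1 since 17 mod 8 = 1, so (14/17) = (+1)^1·(7/17); sign now +1
reciprocity: (7/17) = +1·(17/7) since 7 mod 4 = 3, 17 mod 4 = 1; sign now +1
(17/7) = (3/7)   [reduce mod 7]
reciprocity: (3/7) = -1·(7/3) since 3 mod 4 = 3, 7 mod 4 = 3; sign now -1
(7/3) = (1/3)   [reduce mod 3]
(1/3) = 1; final value = sign = -1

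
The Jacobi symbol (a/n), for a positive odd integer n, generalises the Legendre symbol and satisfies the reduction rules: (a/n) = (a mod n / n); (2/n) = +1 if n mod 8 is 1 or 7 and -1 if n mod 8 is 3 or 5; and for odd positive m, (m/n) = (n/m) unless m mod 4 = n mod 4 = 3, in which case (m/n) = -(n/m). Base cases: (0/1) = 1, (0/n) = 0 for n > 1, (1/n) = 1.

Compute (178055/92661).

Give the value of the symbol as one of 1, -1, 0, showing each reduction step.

-1

(178055/92661): 178055 mod 92661 = 85394, so (178055/92661) = (85394/92661)
factor out 2^1: 85394 = 2^1·42697; with 92661 mod 8 = 5, (2/92661) = -1; sign now -1; continue with (42697/92661)
flip (42697/92661) -> (92661/42697): both odd, 42697 mod 4 = 1, 92661 mod 4 = 1, so the flip contributes +1; sign now -1
(92661/42697): 92661 mod 42697 = 7267, so (92661/42697) = (7267/42697)
flip (7267/42697) -> (42697/7267): both odd, 7267 mod 4 = 3, 42697 mod 4 = 1, so the flip contributes +1; sign now -1
(42697/7267): 42697 mod 7267 = 6362, so (42697/7267) = (6362/7267)
factor out 2^1: 6362 = 2^1·3181; with 7267 mod 8 = 3, (2/7267) = -1; sign now +1; continue with (3181/7267)
flip (3181/7267) -> (7267/3181): both odd, 3181 mod 4 = 1, 7267 mod 4 = 3, so the flip contributes +1; sign now +1
(7267/3181): 7267 mod 3181 = 905, so (7267/3181) = (905/3181)
flip (905/3181) -> (3181/905): both odd, 905 mod 4 = 1, 3181 mod 4 = 1, so the flip contributes +1; sign now +1
(3181/905): 3181 mod 905 = 466, so (3181/905) = (466/905)
factor out 2^1: 466 = 2^1·233; with 905 mod 8 = 1, (2/905) = +1; sign now +1; continue with (233/905)
flip (233/905) -> (905/233): both odd, 233 mod 4 = 1, 905 mod 4 = 1, so the flip contributes +1; sign now +1
(905/233): 905 mod 233 = 206, so (905/233) = (206/233)
factor out 2^1: 206 = 2^1·103; with 233 mod 8 = 1, (2/233) = +1; sign now +1; continue with (103/233)
flip (103/233) -> (233/103): both odd, 103 mod 4 = 3, 233 mod 4 = 1, so the flip contributes +1; sign now +1
(233/103): 233 mod 103 = 27, so (233/103) = (27/103)
flip (27/103) -> (103/27): both odd, 27 mod 4 = 3, 103 mod 4 = 3, so the flip contributes -1; sign now -1
(103/27): 103 mod 27 = 22, so (103/27) = (22/27)
factor out 2^1: 22 = 2^1·11; with 27 mod 8 = 3, (2/27) = -1; sign now +1; continue with (11/27)
flip (11/27) -> (27/11): both odd, 11 mod 4 = 3, 27 mod 4 = 3, so the flip contributes -1; sign now -1
(27/11): 27 mod 11 = 5, so (27/11) = (5/11)
flip (5/11) -> (11/5): both odd, 5 mod 4 = 1, 11 mod 4 = 3, so the flip contributes +1; sign now -1
(11/5): 11 mod 5 = 1, so (11/5) = (1/5)
reached (1/5) = 1, so the symbol is -1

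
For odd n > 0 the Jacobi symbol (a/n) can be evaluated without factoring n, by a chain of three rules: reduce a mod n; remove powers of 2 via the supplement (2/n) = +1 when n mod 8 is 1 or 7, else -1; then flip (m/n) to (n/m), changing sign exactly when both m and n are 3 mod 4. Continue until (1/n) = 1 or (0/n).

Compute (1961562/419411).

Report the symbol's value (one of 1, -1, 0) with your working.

-1

(1961562/419411): 1961562 mod 419411 = 283918, so (1961562/419411) = (283918/419411)
factor out 2^1: 283918 = 2^1·141959; with 419411 mod 8 = 3, (2/419411) = -1; sign now -1; continue with (141959/419411)
flip (141959/419411) -> (419411/141959): both odd, 141959 mod 4 = 3, 419411 mod 4 = 3, so the flip contributes -1; sign now +1
(419411/141959): 419411 mod 141959 = 135493, so (419411/141959) = (135493/141959)
flip (135493/141959) -> (141959/135493): both odd, 135493 mod 4 = 1, 141959 mod 4 = 3, so the flip contributes +1; sign now +1
(141959/135493): 141959 mod 135493 = 6466, so (141959/135493) = (6466/135493)
factor out 2^1: 6466 = 2^1·3233; with 135493 mod 8 = 5, (2/135493) = -1; sign now -1; continue with (3233/135493)
flip (3233/135493) -> (135493/3233): both odd, 3233 mod 4 = 1, 135493 mod 4 = 1, so the flip contributes +1; sign now -1
(135493/3233): 135493 mod 3233 = 2940, so (135493/3233) = (2940/3233)
factor out 2^2: 2940 = 2^2·735; with 3233 mod 8 = 1, (2/3233) = +1; sign now -1; continue with (735/3233)
flip (735/3233) -> (3233/735): both odd, 735 mod 4 = 3, 3233 mod 4 = 1, so the flip contributes +1; sign now -1
(3233/735): 3233 mod 735 = 293, so (3233/735) = (293/735)
flip (293/735) -> (735/293): both odd, 293 mod 4 = 1, 735 mod 4 = 3, so the flip contributes +1; sign now -1
(735/293): 735 mod 293 = 149, so (735/293) = (149/293)
flip (149/293) -> (293/149): both odd, 149 mod 4 = 1, 293 mod 4 = 1, so the flip contributes +1; sign now -1
(293/149): 293 mod 149 = 144, so (293/149) = (144/149)
factor out 2^4: 144 = 2^4·9; with 149 mod 8 = 5, (2/149) = -1; sign now -1; continue with (9/149)
flip (9/149) -> (149/9): both odd, 9 mod 4 = 1, 149 mod 4 = 1, so the flip contributes +1; sign now -1
(149/9): 149 mod 9 = 5, so (149/9) = (5/9)
flip (5/9) -> (9/5): both odd, 5 mod 4 = 1, 9 mod 4 = 1, so the flip contributes +1; sign now -1
(9/5): 9 mod 5 = 4, so (9/5) = (4/5)
factor out 2^2: 4 = 2^2·1; with 5 mod 8 = 5, (2/5) = -1; sign now -1; continue with (1/5)
reached (1/5) = 1, so the symbol is -1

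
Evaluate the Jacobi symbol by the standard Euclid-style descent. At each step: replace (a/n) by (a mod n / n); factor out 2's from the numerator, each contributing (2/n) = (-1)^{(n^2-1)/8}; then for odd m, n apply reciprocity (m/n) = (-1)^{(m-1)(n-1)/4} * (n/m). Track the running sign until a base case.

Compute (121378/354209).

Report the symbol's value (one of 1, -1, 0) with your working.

121378 = 2^1·60689; (2/354209) = +1 since 354209 mod 8 = 1, so (121378/354209) = (+1)^1·(60689/354209); sign now +1
reciprocity: (60689/354209) = +1·(354209/60689) since 60689 mod 4 = 1, 354209 mod 4 = 1; sign now +1
(354209/60689) = (50764/60689)   [reduce mod 60689]
50764 = 2^2·12691; (2/60689) = +1 since 60689 mod 8 = 1, so (50764/60689) = (+1)^2·(12691/60689); sign now +1
reciprocity: (12691/60689) = +1·(60689/12691) since 12691 mod 4 = 3, 60689 mod 4 = 1; sign now +1
(60689/12691) = (9925/12691)   [reduce mod 12691]
reciprocity: (9925/12691) = +1·(12691/9925) since 9925 mod 4 = 1, 12691 mod 4 = 3; sign now +1
(12691/9925) = (2766/9925)   [reduce mod 9925]
2766 = 2^1·1383; (2/9925) = -1 since 9925 mod 8 = 5, so (2766/9925) = (-1)^1·(1383/9925); sign now -1
reciprocity: (1383/9925) = +1·(9925/1383) since 1383 mod 4 = 3, 9925 mod 4 = 1; sign now -1
(9925/1383) = (244/1383)   [reduce mod 1383]
244 = 2^2·61; (2/1383) = +1 since 1383 mod 8 = 7, so (244/1383) = (+1)^2·(61/1383); sign now -1
reciprocity: (61/1383) = +1·(1383/61) since 61 mod 4 = 1, 1383 mod 4 = 3; sign now -1
(1383/61) = (41/61)   [reduce mod 61]
reciprocity: (41/61) = +1·(61/41) since 41 mod 4 = 1, 61 mod 4 = 1; sign now -1
(61/41) = (20/41)   [reduce mod 41]
20 = 2^2·5; (2/41) = +1 since 41 mod 8 = 1, so (20/41) = (+1)^2·(5/41); sign now -1
reciprocity: (5/41) = +1·(41/5) since 5 mod 4 = 1, 41 mod 4 = 1; sign now -1
(41/5) = (1/5)   [reduce mod 5]
(1/5) = 1; final value = sign = -1

-1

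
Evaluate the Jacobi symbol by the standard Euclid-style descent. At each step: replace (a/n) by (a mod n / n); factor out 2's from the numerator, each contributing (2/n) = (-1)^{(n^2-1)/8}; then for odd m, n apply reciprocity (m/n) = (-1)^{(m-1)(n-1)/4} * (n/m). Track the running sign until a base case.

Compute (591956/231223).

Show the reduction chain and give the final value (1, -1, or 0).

(591956/231223) = (129510/231223)   [reduce mod 231223]
129510 = 2^1·64755; (2/231223) = +1 since 231223 mod 8 = 7, so (129510/231223) = (+1)^1·(64755/231223); sign now +1
reciprocity: (64755/231223) = -1·(231223/64755) since 64755 mod 4 = 3, 231223 mod 4 = 3; sign now -1
(231223/64755) = (36958/64755)   [reduce mod 64755]
36958 = 2^1·18479; (2/64755) = -1 since 64755 mod 8 = 3, so (36958/64755) = (-1)^1·(18479/64755); sign now +1
reciprocity: (18479/64755) = -1·(64755/18479) since 18479 mod 4 = 3, 64755 mod 4 = 3; sign now -1
(64755/18479) = (9318/18479)   [reduce mod 18479]
9318 = 2^1·4659; (2/18479) = +1 since 18479 mod 8 = 7, so (9318/18479) = (+1)^1·(4659/18479); sign now -1
reciprocity: (4659/18479) = -1·(18479/4659) since 4659 mod 4 = 3, 18479 mod 4 = 3; sign now +1
(18479/4659) = (4502/4659)   [reduce mod 4659]
4502 = 2^1·2251; (2/4659) = -1 since 4659 mod 8 = 3, so (4502/4659) = (-1)^1·(2251/4659); sign now -1
reciprocity: (2251/4659) = -1·(4659/2251) since 2251 mod 4 = 3, 4659 mod 4 = 3; sign now +1
(4659/2251) = (157/2251)   [reduce mod 2251]
reciprocity: (157/2251) = +1·(2251/157) since 157 mod 4 = 1, 2251 mod 4 = 3; sign now +1
(2251/157) = (53/157)   [reduce mod 157]
reciprocity: (53/157) = +1·(157/53) since 53 mod 4 = 1, 157 mod 4 = 1; sign now +1
(157/53) = (51/53)   [reduce mod 53]
reciprocity: (51/53) = +1·(53/51) since 51 mod 4 = 3, 53 mod 4 = 1; sign now +1
(53/51) = (2/51)   [reduce mod 51]
2 = 2^1·1; (2/51) = -1 since 51 mod 8 = 3, so (2/51) = (-1)^1·(1/51); sign now -1
(1/51) = 1; final value = sign = -1

-1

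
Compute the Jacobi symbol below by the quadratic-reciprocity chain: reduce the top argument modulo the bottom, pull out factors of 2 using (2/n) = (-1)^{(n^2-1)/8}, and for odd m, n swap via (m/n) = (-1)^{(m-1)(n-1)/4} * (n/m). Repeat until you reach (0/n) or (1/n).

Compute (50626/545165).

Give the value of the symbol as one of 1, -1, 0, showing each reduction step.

factor out 2^1: 50626 = 2^1·25313; with 545165 mod 8 = 5, (2/545165) = -1; sign now -1; continue with (25313/545165)
flip (25313/545165) -> (545165/25313): both odd, 25313 mod 4 = 1, 545165 mod 4 = 1, so the flip contributes +1; sign now -1
(545165/25313): 545165 mod 25313 = 13592, so (545165/25313) = (13592/25313)
factor out 2^3: 13592 = 2^3·1699; with 25313 mod 8 = 1, (2/25313) = +1; sign now -1; continue with (1699/25313)
flip (1699/25313) -> (25313/1699): both odd, 1699 mod 4 = 3, 25313 mod 4 = 1, so the flip contributes +1; sign now -1
(25313/1699): 25313 mod 1699 = 1527, so (25313/1699) = (1527/1699)
flip (1527/1699) -> (1699/1527): both odd, 1527 mod 4 = 3, 1699 mod 4 = 3, so the flip contributes -1; sign now +1
(1699/1527): 1699 mod 1527 = 172, so (1699/1527) = (172/1527)
factor out 2^2: 172 = 2^2·43; with 1527 mod 8 = 7, (2/1527) = +1; sign now +1; continue with (43/1527)
flip (43/1527) -> (1527/43): both odd, 43 mod 4 = 3, 1527 mod 4 = 3, so the flip contributes -1; sign now -1
(1527/43): 1527 mod 43 = 22, so (1527/43) = (22/43)
factor out 2^1: 22 = 2^1·11; with 43 mod 8 = 3, (2/43) = -1; sign now +1; continue with (11/43)
flip (11/43) -> (43/11): both odd, 11 mod 4 = 3, 43 mod 4 = 3, so the flip contributes -1; sign now -1
(43/11): 43 mod 11 = 10, so (43/11) = (10/11)
factor out 2^1: 10 = 2^1·5; with 11 mod 8 = 3, (2/11) = -1; sign now +1; continue with (5/11)
flip (5/11) -> (11/5): both odd, 5 mod 4 = 1, 11 mod 4 = 3, so the flip contributes +1; sign now +1
(11/5): 11 mod 5 = 1, so (11/5) = (1/5)
reached (1/5) = 1, so the symbol is +1

1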